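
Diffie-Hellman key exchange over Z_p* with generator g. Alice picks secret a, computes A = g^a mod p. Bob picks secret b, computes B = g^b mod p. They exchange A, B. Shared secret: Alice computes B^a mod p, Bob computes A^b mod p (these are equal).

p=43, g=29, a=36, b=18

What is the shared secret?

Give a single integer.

A = 29^36 mod 43  (bits of 36 = 100100)
  bit 0 = 1: r = r^2 * 29 mod 43 = 1^2 * 29 = 1*29 = 29
  bit 1 = 0: r = r^2 mod 43 = 29^2 = 24
  bit 2 = 0: r = r^2 mod 43 = 24^2 = 17
  bit 3 = 1: r = r^2 * 29 mod 43 = 17^2 * 29 = 31*29 = 39
  bit 4 = 0: r = r^2 mod 43 = 39^2 = 16
  bit 5 = 0: r = r^2 mod 43 = 16^2 = 41
  -> A = 41
B = 29^18 mod 43  (bits of 18 = 10010)
  bit 0 = 1: r = r^2 * 29 mod 43 = 1^2 * 29 = 1*29 = 29
  bit 1 = 0: r = r^2 mod 43 = 29^2 = 24
  bit 2 = 0: r = r^2 mod 43 = 24^2 = 17
  bit 3 = 1: r = r^2 * 29 mod 43 = 17^2 * 29 = 31*29 = 39
  bit 4 = 0: r = r^2 mod 43 = 39^2 = 16
  -> B = 16
s = B^a = 16^36 mod 43  (bits of 36 = 100100)
  bit 0 = 1: r = r^2 * 16 mod 43 = 1^2 * 16 = 1*16 = 16
  bit 1 = 0: r = r^2 mod 43 = 16^2 = 41
  bit 2 = 0: r = r^2 mod 43 = 41^2 = 4
  bit 3 = 1: r = r^2 * 16 mod 43 = 4^2 * 16 = 16*16 = 41
  bit 4 = 0: r = r^2 mod 43 = 41^2 = 4
  bit 5 = 0: r = r^2 mod 43 = 4^2 = 16
  -> s = B^a = 16

Answer: 16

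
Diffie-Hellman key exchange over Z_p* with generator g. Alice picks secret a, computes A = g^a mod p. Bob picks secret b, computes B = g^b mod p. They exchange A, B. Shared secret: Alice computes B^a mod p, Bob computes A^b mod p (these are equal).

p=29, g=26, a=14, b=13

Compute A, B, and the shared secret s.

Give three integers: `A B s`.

Answer: 28 10 28

Derivation:
A = 26^14 mod 29  (bits of 14 = 1110)
  bit 0 = 1: r = r^2 * 26 mod 29 = 1^2 * 26 = 1*26 = 26
  bit 1 = 1: r = r^2 * 26 mod 29 = 26^2 * 26 = 9*26 = 2
  bit 2 = 1: r = r^2 * 26 mod 29 = 2^2 * 26 = 4*26 = 17
  bit 3 = 0: r = r^2 mod 29 = 17^2 = 28
  -> A = 28
B = 26^13 mod 29  (bits of 13 = 1101)
  bit 0 = 1: r = r^2 * 26 mod 29 = 1^2 * 26 = 1*26 = 26
  bit 1 = 1: r = r^2 * 26 mod 29 = 26^2 * 26 = 9*26 = 2
  bit 2 = 0: r = r^2 mod 29 = 2^2 = 4
  bit 3 = 1: r = r^2 * 26 mod 29 = 4^2 * 26 = 16*26 = 10
  -> B = 10
s = B^a = 10^14 mod 29  (bits of 14 = 1110)
  bit 0 = 1: r = r^2 * 10 mod 29 = 1^2 * 10 = 1*10 = 10
  bit 1 = 1: r = r^2 * 10 mod 29 = 10^2 * 10 = 13*10 = 14
  bit 2 = 1: r = r^2 * 10 mod 29 = 14^2 * 10 = 22*10 = 17
  bit 3 = 0: r = r^2 mod 29 = 17^2 = 28
  -> s = B^a = 28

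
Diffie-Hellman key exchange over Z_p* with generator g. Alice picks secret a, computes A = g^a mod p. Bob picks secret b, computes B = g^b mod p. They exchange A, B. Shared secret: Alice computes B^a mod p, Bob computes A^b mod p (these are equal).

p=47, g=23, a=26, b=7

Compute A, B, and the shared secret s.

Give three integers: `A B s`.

A = 23^26 mod 47  (bits of 26 = 11010)
  bit 0 = 1: r = r^2 * 23 mod 47 = 1^2 * 23 = 1*23 = 23
  bit 1 = 1: r = r^2 * 23 mod 47 = 23^2 * 23 = 12*23 = 41
  bit 2 = 0: r = r^2 mod 47 = 41^2 = 36
  bit 3 = 1: r = r^2 * 23 mod 47 = 36^2 * 23 = 27*23 = 10
  bit 4 = 0: r = r^2 mod 47 = 10^2 = 6
  -> A = 6
B = 23^7 mod 47  (bits of 7 = 111)
  bit 0 = 1: r = r^2 * 23 mod 47 = 1^2 * 23 = 1*23 = 23
  bit 1 = 1: r = r^2 * 23 mod 47 = 23^2 * 23 = 12*23 = 41
  bit 2 = 1: r = r^2 * 23 mod 47 = 41^2 * 23 = 36*23 = 29
  -> B = 29
s = B^a = 29^26 mod 47  (bits of 26 = 11010)
  bit 0 = 1: r = r^2 * 29 mod 47 = 1^2 * 29 = 1*29 = 29
  bit 1 = 1: r = r^2 * 29 mod 47 = 29^2 * 29 = 42*29 = 43
  bit 2 = 0: r = r^2 mod 47 = 43^2 = 16
  bit 3 = 1: r = r^2 * 29 mod 47 = 16^2 * 29 = 21*29 = 45
  bit 4 = 0: r = r^2 mod 47 = 45^2 = 4
  -> s = B^a = 4

Answer: 6 29 4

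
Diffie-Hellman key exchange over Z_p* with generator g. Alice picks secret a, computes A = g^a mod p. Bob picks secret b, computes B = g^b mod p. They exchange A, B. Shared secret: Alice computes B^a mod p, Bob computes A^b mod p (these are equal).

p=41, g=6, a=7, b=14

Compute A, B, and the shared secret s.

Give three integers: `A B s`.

Answer: 29 21 33

Derivation:
A = 6^7 mod 41  (bits of 7 = 111)
  bit 0 = 1: r = r^2 * 6 mod 41 = 1^2 * 6 = 1*6 = 6
  bit 1 = 1: r = r^2 * 6 mod 41 = 6^2 * 6 = 36*6 = 11
  bit 2 = 1: r = r^2 * 6 mod 41 = 11^2 * 6 = 39*6 = 29
  -> A = 29
B = 6^14 mod 41  (bits of 14 = 1110)
  bit 0 = 1: r = r^2 * 6 mod 41 = 1^2 * 6 = 1*6 = 6
  bit 1 = 1: r = r^2 * 6 mod 41 = 6^2 * 6 = 36*6 = 11
  bit 2 = 1: r = r^2 * 6 mod 41 = 11^2 * 6 = 39*6 = 29
  bit 3 = 0: r = r^2 mod 41 = 29^2 = 21
  -> B = 21
s = B^a = 21^7 mod 41  (bits of 7 = 111)
  bit 0 = 1: r = r^2 * 21 mod 41 = 1^2 * 21 = 1*21 = 21
  bit 1 = 1: r = r^2 * 21 mod 41 = 21^2 * 21 = 31*21 = 36
  bit 2 = 1: r = r^2 * 21 mod 41 = 36^2 * 21 = 25*21 = 33
  -> s = B^a = 33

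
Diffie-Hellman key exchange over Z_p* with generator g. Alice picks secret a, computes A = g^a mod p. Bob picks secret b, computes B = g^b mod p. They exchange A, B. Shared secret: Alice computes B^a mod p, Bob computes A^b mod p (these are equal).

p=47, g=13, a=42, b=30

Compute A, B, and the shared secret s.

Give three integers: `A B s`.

Answer: 25 8 27

Derivation:
A = 13^42 mod 47  (bits of 42 = 101010)
  bit 0 = 1: r = r^2 * 13 mod 47 = 1^2 * 13 = 1*13 = 13
  bit 1 = 0: r = r^2 mod 47 = 13^2 = 28
  bit 2 = 1: r = r^2 * 13 mod 47 = 28^2 * 13 = 32*13 = 40
  bit 3 = 0: r = r^2 mod 47 = 40^2 = 2
  bit 4 = 1: r = r^2 * 13 mod 47 = 2^2 * 13 = 4*13 = 5
  bit 5 = 0: r = r^2 mod 47 = 5^2 = 25
  -> A = 25
B = 13^30 mod 47  (bits of 30 = 11110)
  bit 0 = 1: r = r^2 * 13 mod 47 = 1^2 * 13 = 1*13 = 13
  bit 1 = 1: r = r^2 * 13 mod 47 = 13^2 * 13 = 28*13 = 35
  bit 2 = 1: r = r^2 * 13 mod 47 = 35^2 * 13 = 3*13 = 39
  bit 3 = 1: r = r^2 * 13 mod 47 = 39^2 * 13 = 17*13 = 33
  bit 4 = 0: r = r^2 mod 47 = 33^2 = 8
  -> B = 8
s = B^a = 8^42 mod 47  (bits of 42 = 101010)
  bit 0 = 1: r = r^2 * 8 mod 47 = 1^2 * 8 = 1*8 = 8
  bit 1 = 0: r = r^2 mod 47 = 8^2 = 17
  bit 2 = 1: r = r^2 * 8 mod 47 = 17^2 * 8 = 7*8 = 9
  bit 3 = 0: r = r^2 mod 47 = 9^2 = 34
  bit 4 = 1: r = r^2 * 8 mod 47 = 34^2 * 8 = 28*8 = 36
  bit 5 = 0: r = r^2 mod 47 = 36^2 = 27
  -> s = B^a = 27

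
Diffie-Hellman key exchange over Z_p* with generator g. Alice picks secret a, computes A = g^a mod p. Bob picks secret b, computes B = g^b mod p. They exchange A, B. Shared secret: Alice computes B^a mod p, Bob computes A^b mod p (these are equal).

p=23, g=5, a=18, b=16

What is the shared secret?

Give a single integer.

Answer: 2

Derivation:
A = 5^18 mod 23  (bits of 18 = 10010)
  bit 0 = 1: r = r^2 * 5 mod 23 = 1^2 * 5 = 1*5 = 5
  bit 1 = 0: r = r^2 mod 23 = 5^2 = 2
  bit 2 = 0: r = r^2 mod 23 = 2^2 = 4
  bit 3 = 1: r = r^2 * 5 mod 23 = 4^2 * 5 = 16*5 = 11
  bit 4 = 0: r = r^2 mod 23 = 11^2 = 6
  -> A = 6
B = 5^16 mod 23  (bits of 16 = 10000)
  bit 0 = 1: r = r^2 * 5 mod 23 = 1^2 * 5 = 1*5 = 5
  bit 1 = 0: r = r^2 mod 23 = 5^2 = 2
  bit 2 = 0: r = r^2 mod 23 = 2^2 = 4
  bit 3 = 0: r = r^2 mod 23 = 4^2 = 16
  bit 4 = 0: r = r^2 mod 23 = 16^2 = 3
  -> B = 3
s = B^a = 3^18 mod 23  (bits of 18 = 10010)
  bit 0 = 1: r = r^2 * 3 mod 23 = 1^2 * 3 = 1*3 = 3
  bit 1 = 0: r = r^2 mod 23 = 3^2 = 9
  bit 2 = 0: r = r^2 mod 23 = 9^2 = 12
  bit 3 = 1: r = r^2 * 3 mod 23 = 12^2 * 3 = 6*3 = 18
  bit 4 = 0: r = r^2 mod 23 = 18^2 = 2
  -> s = B^a = 2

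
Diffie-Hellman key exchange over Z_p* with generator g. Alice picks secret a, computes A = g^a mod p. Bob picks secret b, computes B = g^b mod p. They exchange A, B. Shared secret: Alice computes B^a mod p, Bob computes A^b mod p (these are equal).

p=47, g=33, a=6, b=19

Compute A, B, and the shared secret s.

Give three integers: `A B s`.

A = 33^6 mod 47  (bits of 6 = 110)
  bit 0 = 1: r = r^2 * 33 mod 47 = 1^2 * 33 = 1*33 = 33
  bit 1 = 1: r = r^2 * 33 mod 47 = 33^2 * 33 = 8*33 = 29
  bit 2 = 0: r = r^2 mod 47 = 29^2 = 42
  -> A = 42
B = 33^19 mod 47  (bits of 19 = 10011)
  bit 0 = 1: r = r^2 * 33 mod 47 = 1^2 * 33 = 1*33 = 33
  bit 1 = 0: r = r^2 mod 47 = 33^2 = 8
  bit 2 = 0: r = r^2 mod 47 = 8^2 = 17
  bit 3 = 1: r = r^2 * 33 mod 47 = 17^2 * 33 = 7*33 = 43
  bit 4 = 1: r = r^2 * 33 mod 47 = 43^2 * 33 = 16*33 = 11
  -> B = 11
s = B^a = 11^6 mod 47  (bits of 6 = 110)
  bit 0 = 1: r = r^2 * 11 mod 47 = 1^2 * 11 = 1*11 = 11
  bit 1 = 1: r = r^2 * 11 mod 47 = 11^2 * 11 = 27*11 = 15
  bit 2 = 0: r = r^2 mod 47 = 15^2 = 37
  -> s = B^a = 37

Answer: 42 11 37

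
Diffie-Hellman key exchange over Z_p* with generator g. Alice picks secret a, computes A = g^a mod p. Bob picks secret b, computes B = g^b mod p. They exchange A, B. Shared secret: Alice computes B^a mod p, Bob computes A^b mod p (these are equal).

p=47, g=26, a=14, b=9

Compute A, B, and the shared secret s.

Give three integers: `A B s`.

Answer: 6 39 3

Derivation:
A = 26^14 mod 47  (bits of 14 = 1110)
  bit 0 = 1: r = r^2 * 26 mod 47 = 1^2 * 26 = 1*26 = 26
  bit 1 = 1: r = r^2 * 26 mod 47 = 26^2 * 26 = 18*26 = 45
  bit 2 = 1: r = r^2 * 26 mod 47 = 45^2 * 26 = 4*26 = 10
  bit 3 = 0: r = r^2 mod 47 = 10^2 = 6
  -> A = 6
B = 26^9 mod 47  (bits of 9 = 1001)
  bit 0 = 1: r = r^2 * 26 mod 47 = 1^2 * 26 = 1*26 = 26
  bit 1 = 0: r = r^2 mod 47 = 26^2 = 18
  bit 2 = 0: r = r^2 mod 47 = 18^2 = 42
  bit 3 = 1: r = r^2 * 26 mod 47 = 42^2 * 26 = 25*26 = 39
  -> B = 39
s = B^a = 39^14 mod 47  (bits of 14 = 1110)
  bit 0 = 1: r = r^2 * 39 mod 47 = 1^2 * 39 = 1*39 = 39
  bit 1 = 1: r = r^2 * 39 mod 47 = 39^2 * 39 = 17*39 = 5
  bit 2 = 1: r = r^2 * 39 mod 47 = 5^2 * 39 = 25*39 = 35
  bit 3 = 0: r = r^2 mod 47 = 35^2 = 3
  -> s = B^a = 3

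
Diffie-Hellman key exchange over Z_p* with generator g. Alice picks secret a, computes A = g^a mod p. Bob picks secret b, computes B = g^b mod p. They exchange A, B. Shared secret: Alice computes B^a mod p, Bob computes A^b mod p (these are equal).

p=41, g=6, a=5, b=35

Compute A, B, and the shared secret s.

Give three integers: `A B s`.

Answer: 27 38 3

Derivation:
A = 6^5 mod 41  (bits of 5 = 101)
  bit 0 = 1: r = r^2 * 6 mod 41 = 1^2 * 6 = 1*6 = 6
  bit 1 = 0: r = r^2 mod 41 = 6^2 = 36
  bit 2 = 1: r = r^2 * 6 mod 41 = 36^2 * 6 = 25*6 = 27
  -> A = 27
B = 6^35 mod 41  (bits of 35 = 100011)
  bit 0 = 1: r = r^2 * 6 mod 41 = 1^2 * 6 = 1*6 = 6
  bit 1 = 0: r = r^2 mod 41 = 6^2 = 36
  bit 2 = 0: r = r^2 mod 41 = 36^2 = 25
  bit 3 = 0: r = r^2 mod 41 = 25^2 = 10
  bit 4 = 1: r = r^2 * 6 mod 41 = 10^2 * 6 = 18*6 = 26
  bit 5 = 1: r = r^2 * 6 mod 41 = 26^2 * 6 = 20*6 = 38
  -> B = 38
s = B^a = 38^5 mod 41  (bits of 5 = 101)
  bit 0 = 1: r = r^2 * 38 mod 41 = 1^2 * 38 = 1*38 = 38
  bit 1 = 0: r = r^2 mod 41 = 38^2 = 9
  bit 2 = 1: r = r^2 * 38 mod 41 = 9^2 * 38 = 40*38 = 3
  -> s = B^a = 3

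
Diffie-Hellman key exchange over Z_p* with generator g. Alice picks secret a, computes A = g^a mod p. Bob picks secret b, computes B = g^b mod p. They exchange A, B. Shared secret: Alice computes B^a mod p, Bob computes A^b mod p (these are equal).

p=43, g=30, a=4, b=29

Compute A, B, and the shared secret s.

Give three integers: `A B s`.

Answer: 9 5 23

Derivation:
A = 30^4 mod 43  (bits of 4 = 100)
  bit 0 = 1: r = r^2 * 30 mod 43 = 1^2 * 30 = 1*30 = 30
  bit 1 = 0: r = r^2 mod 43 = 30^2 = 40
  bit 2 = 0: r = r^2 mod 43 = 40^2 = 9
  -> A = 9
B = 30^29 mod 43  (bits of 29 = 11101)
  bit 0 = 1: r = r^2 * 30 mod 43 = 1^2 * 30 = 1*30 = 30
  bit 1 = 1: r = r^2 * 30 mod 43 = 30^2 * 30 = 40*30 = 39
  bit 2 = 1: r = r^2 * 30 mod 43 = 39^2 * 30 = 16*30 = 7
  bit 3 = 0: r = r^2 mod 43 = 7^2 = 6
  bit 4 = 1: r = r^2 * 30 mod 43 = 6^2 * 30 = 36*30 = 5
  -> B = 5
s = B^a = 5^4 mod 43  (bits of 4 = 100)
  bit 0 = 1: r = r^2 * 5 mod 43 = 1^2 * 5 = 1*5 = 5
  bit 1 = 0: r = r^2 mod 43 = 5^2 = 25
  bit 2 = 0: r = r^2 mod 43 = 25^2 = 23
  -> s = B^a = 23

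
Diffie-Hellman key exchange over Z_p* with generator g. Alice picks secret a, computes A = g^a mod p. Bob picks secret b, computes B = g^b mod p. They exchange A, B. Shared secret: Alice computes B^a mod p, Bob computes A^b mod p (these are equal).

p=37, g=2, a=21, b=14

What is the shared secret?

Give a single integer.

Answer: 27

Derivation:
A = 2^21 mod 37  (bits of 21 = 10101)
  bit 0 = 1: r = r^2 * 2 mod 37 = 1^2 * 2 = 1*2 = 2
  bit 1 = 0: r = r^2 mod 37 = 2^2 = 4
  bit 2 = 1: r = r^2 * 2 mod 37 = 4^2 * 2 = 16*2 = 32
  bit 3 = 0: r = r^2 mod 37 = 32^2 = 25
  bit 4 = 1: r = r^2 * 2 mod 37 = 25^2 * 2 = 33*2 = 29
  -> A = 29
B = 2^14 mod 37  (bits of 14 = 1110)
  bit 0 = 1: r = r^2 * 2 mod 37 = 1^2 * 2 = 1*2 = 2
  bit 1 = 1: r = r^2 * 2 mod 37 = 2^2 * 2 = 4*2 = 8
  bit 2 = 1: r = r^2 * 2 mod 37 = 8^2 * 2 = 27*2 = 17
  bit 3 = 0: r = r^2 mod 37 = 17^2 = 30
  -> B = 30
s = B^a = 30^21 mod 37  (bits of 21 = 10101)
  bit 0 = 1: r = r^2 * 30 mod 37 = 1^2 * 30 = 1*30 = 30
  bit 1 = 0: r = r^2 mod 37 = 30^2 = 12
  bit 2 = 1: r = r^2 * 30 mod 37 = 12^2 * 30 = 33*30 = 28
  bit 3 = 0: r = r^2 mod 37 = 28^2 = 7
  bit 4 = 1: r = r^2 * 30 mod 37 = 7^2 * 30 = 12*30 = 27
  -> s = B^a = 27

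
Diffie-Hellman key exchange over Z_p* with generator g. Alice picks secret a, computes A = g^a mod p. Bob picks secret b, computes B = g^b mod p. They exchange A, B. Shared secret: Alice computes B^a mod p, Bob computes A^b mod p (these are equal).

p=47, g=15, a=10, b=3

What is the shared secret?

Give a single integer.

Answer: 7

Derivation:
A = 15^10 mod 47  (bits of 10 = 1010)
  bit 0 = 1: r = r^2 * 15 mod 47 = 1^2 * 15 = 1*15 = 15
  bit 1 = 0: r = r^2 mod 47 = 15^2 = 37
  bit 2 = 1: r = r^2 * 15 mod 47 = 37^2 * 15 = 6*15 = 43
  bit 3 = 0: r = r^2 mod 47 = 43^2 = 16
  -> A = 16
B = 15^3 mod 47  (bits of 3 = 11)
  bit 0 = 1: r = r^2 * 15 mod 47 = 1^2 * 15 = 1*15 = 15
  bit 1 = 1: r = r^2 * 15 mod 47 = 15^2 * 15 = 37*15 = 38
  -> B = 38
s = B^a = 38^10 mod 47  (bits of 10 = 1010)
  bit 0 = 1: r = r^2 * 38 mod 47 = 1^2 * 38 = 1*38 = 38
  bit 1 = 0: r = r^2 mod 47 = 38^2 = 34
  bit 2 = 1: r = r^2 * 38 mod 47 = 34^2 * 38 = 28*38 = 30
  bit 3 = 0: r = r^2 mod 47 = 30^2 = 7
  -> s = B^a = 7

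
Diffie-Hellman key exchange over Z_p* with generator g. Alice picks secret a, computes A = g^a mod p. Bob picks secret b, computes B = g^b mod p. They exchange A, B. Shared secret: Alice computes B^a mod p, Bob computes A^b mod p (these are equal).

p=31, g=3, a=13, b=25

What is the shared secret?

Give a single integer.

A = 3^13 mod 31  (bits of 13 = 1101)
  bit 0 = 1: r = r^2 * 3 mod 31 = 1^2 * 3 = 1*3 = 3
  bit 1 = 1: r = r^2 * 3 mod 31 = 3^2 * 3 = 9*3 = 27
  bit 2 = 0: r = r^2 mod 31 = 27^2 = 16
  bit 3 = 1: r = r^2 * 3 mod 31 = 16^2 * 3 = 8*3 = 24
  -> A = 24
B = 3^25 mod 31  (bits of 25 = 11001)
  bit 0 = 1: r = r^2 * 3 mod 31 = 1^2 * 3 = 1*3 = 3
  bit 1 = 1: r = r^2 * 3 mod 31 = 3^2 * 3 = 9*3 = 27
  bit 2 = 0: r = r^2 mod 31 = 27^2 = 16
  bit 3 = 0: r = r^2 mod 31 = 16^2 = 8
  bit 4 = 1: r = r^2 * 3 mod 31 = 8^2 * 3 = 2*3 = 6
  -> B = 6
s = B^a = 6^13 mod 31  (bits of 13 = 1101)
  bit 0 = 1: r = r^2 * 6 mod 31 = 1^2 * 6 = 1*6 = 6
  bit 1 = 1: r = r^2 * 6 mod 31 = 6^2 * 6 = 5*6 = 30
  bit 2 = 0: r = r^2 mod 31 = 30^2 = 1
  bit 3 = 1: r = r^2 * 6 mod 31 = 1^2 * 6 = 1*6 = 6
  -> s = B^a = 6

Answer: 6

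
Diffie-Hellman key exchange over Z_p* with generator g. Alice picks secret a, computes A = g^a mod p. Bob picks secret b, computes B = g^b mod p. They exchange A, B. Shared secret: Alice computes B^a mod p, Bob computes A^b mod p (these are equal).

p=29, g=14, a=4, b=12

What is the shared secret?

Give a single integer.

A = 14^4 mod 29  (bits of 4 = 100)
  bit 0 = 1: r = r^2 * 14 mod 29 = 1^2 * 14 = 1*14 = 14
  bit 1 = 0: r = r^2 mod 29 = 14^2 = 22
  bit 2 = 0: r = r^2 mod 29 = 22^2 = 20
  -> A = 20
B = 14^12 mod 29  (bits of 12 = 1100)
  bit 0 = 1: r = r^2 * 14 mod 29 = 1^2 * 14 = 1*14 = 14
  bit 1 = 1: r = r^2 * 14 mod 29 = 14^2 * 14 = 22*14 = 18
  bit 2 = 0: r = r^2 mod 29 = 18^2 = 5
  bit 3 = 0: r = r^2 mod 29 = 5^2 = 25
  -> B = 25
s = B^a = 25^4 mod 29  (bits of 4 = 100)
  bit 0 = 1: r = r^2 * 25 mod 29 = 1^2 * 25 = 1*25 = 25
  bit 1 = 0: r = r^2 mod 29 = 25^2 = 16
  bit 2 = 0: r = r^2 mod 29 = 16^2 = 24
  -> s = B^a = 24

Answer: 24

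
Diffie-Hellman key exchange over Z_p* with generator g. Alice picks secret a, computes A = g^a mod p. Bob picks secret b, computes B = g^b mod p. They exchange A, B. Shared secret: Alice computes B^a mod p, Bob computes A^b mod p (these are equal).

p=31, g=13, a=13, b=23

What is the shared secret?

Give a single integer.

A = 13^13 mod 31  (bits of 13 = 1101)
  bit 0 = 1: r = r^2 * 13 mod 31 = 1^2 * 13 = 1*13 = 13
  bit 1 = 1: r = r^2 * 13 mod 31 = 13^2 * 13 = 14*13 = 27
  bit 2 = 0: r = r^2 mod 31 = 27^2 = 16
  bit 3 = 1: r = r^2 * 13 mod 31 = 16^2 * 13 = 8*13 = 11
  -> A = 11
B = 13^23 mod 31  (bits of 23 = 10111)
  bit 0 = 1: r = r^2 * 13 mod 31 = 1^2 * 13 = 1*13 = 13
  bit 1 = 0: r = r^2 mod 31 = 13^2 = 14
  bit 2 = 1: r = r^2 * 13 mod 31 = 14^2 * 13 = 10*13 = 6
  bit 3 = 1: r = r^2 * 13 mod 31 = 6^2 * 13 = 5*13 = 3
  bit 4 = 1: r = r^2 * 13 mod 31 = 3^2 * 13 = 9*13 = 24
  -> B = 24
s = B^a = 24^13 mod 31  (bits of 13 = 1101)
  bit 0 = 1: r = r^2 * 24 mod 31 = 1^2 * 24 = 1*24 = 24
  bit 1 = 1: r = r^2 * 24 mod 31 = 24^2 * 24 = 18*24 = 29
  bit 2 = 0: r = r^2 mod 31 = 29^2 = 4
  bit 3 = 1: r = r^2 * 24 mod 31 = 4^2 * 24 = 16*24 = 12
  -> s = B^a = 12

Answer: 12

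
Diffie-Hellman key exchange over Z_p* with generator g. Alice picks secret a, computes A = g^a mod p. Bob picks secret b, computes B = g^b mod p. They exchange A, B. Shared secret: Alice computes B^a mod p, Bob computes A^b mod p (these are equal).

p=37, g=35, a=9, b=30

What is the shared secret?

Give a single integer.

Answer: 36

Derivation:
A = 35^9 mod 37  (bits of 9 = 1001)
  bit 0 = 1: r = r^2 * 35 mod 37 = 1^2 * 35 = 1*35 = 35
  bit 1 = 0: r = r^2 mod 37 = 35^2 = 4
  bit 2 = 0: r = r^2 mod 37 = 4^2 = 16
  bit 3 = 1: r = r^2 * 35 mod 37 = 16^2 * 35 = 34*35 = 6
  -> A = 6
B = 35^30 mod 37  (bits of 30 = 11110)
  bit 0 = 1: r = r^2 * 35 mod 37 = 1^2 * 35 = 1*35 = 35
  bit 1 = 1: r = r^2 * 35 mod 37 = 35^2 * 35 = 4*35 = 29
  bit 2 = 1: r = r^2 * 35 mod 37 = 29^2 * 35 = 27*35 = 20
  bit 3 = 1: r = r^2 * 35 mod 37 = 20^2 * 35 = 30*35 = 14
  bit 4 = 0: r = r^2 mod 37 = 14^2 = 11
  -> B = 11
s = B^a = 11^9 mod 37  (bits of 9 = 1001)
  bit 0 = 1: r = r^2 * 11 mod 37 = 1^2 * 11 = 1*11 = 11
  bit 1 = 0: r = r^2 mod 37 = 11^2 = 10
  bit 2 = 0: r = r^2 mod 37 = 10^2 = 26
  bit 3 = 1: r = r^2 * 11 mod 37 = 26^2 * 11 = 10*11 = 36
  -> s = B^a = 36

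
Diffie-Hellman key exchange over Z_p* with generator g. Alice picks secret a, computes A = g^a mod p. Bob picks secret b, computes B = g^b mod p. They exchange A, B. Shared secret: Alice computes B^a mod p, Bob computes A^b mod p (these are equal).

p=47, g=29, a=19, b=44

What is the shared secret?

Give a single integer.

A = 29^19 mod 47  (bits of 19 = 10011)
  bit 0 = 1: r = r^2 * 29 mod 47 = 1^2 * 29 = 1*29 = 29
  bit 1 = 0: r = r^2 mod 47 = 29^2 = 42
  bit 2 = 0: r = r^2 mod 47 = 42^2 = 25
  bit 3 = 1: r = r^2 * 29 mod 47 = 25^2 * 29 = 14*29 = 30
  bit 4 = 1: r = r^2 * 29 mod 47 = 30^2 * 29 = 7*29 = 15
  -> A = 15
B = 29^44 mod 47  (bits of 44 = 101100)
  bit 0 = 1: r = r^2 * 29 mod 47 = 1^2 * 29 = 1*29 = 29
  bit 1 = 0: r = r^2 mod 47 = 29^2 = 42
  bit 2 = 1: r = r^2 * 29 mod 47 = 42^2 * 29 = 25*29 = 20
  bit 3 = 1: r = r^2 * 29 mod 47 = 20^2 * 29 = 24*29 = 38
  bit 4 = 0: r = r^2 mod 47 = 38^2 = 34
  bit 5 = 0: r = r^2 mod 47 = 34^2 = 28
  -> B = 28
s = B^a = 28^19 mod 47  (bits of 19 = 10011)
  bit 0 = 1: r = r^2 * 28 mod 47 = 1^2 * 28 = 1*28 = 28
  bit 1 = 0: r = r^2 mod 47 = 28^2 = 32
  bit 2 = 0: r = r^2 mod 47 = 32^2 = 37
  bit 3 = 1: r = r^2 * 28 mod 47 = 37^2 * 28 = 6*28 = 27
  bit 4 = 1: r = r^2 * 28 mod 47 = 27^2 * 28 = 24*28 = 14
  -> s = B^a = 14

Answer: 14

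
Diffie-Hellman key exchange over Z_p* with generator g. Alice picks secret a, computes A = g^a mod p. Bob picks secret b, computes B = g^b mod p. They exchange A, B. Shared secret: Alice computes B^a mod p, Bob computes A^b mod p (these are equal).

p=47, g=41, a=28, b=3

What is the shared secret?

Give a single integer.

Answer: 2

Derivation:
A = 41^28 mod 47  (bits of 28 = 11100)
  bit 0 = 1: r = r^2 * 41 mod 47 = 1^2 * 41 = 1*41 = 41
  bit 1 = 1: r = r^2 * 41 mod 47 = 41^2 * 41 = 36*41 = 19
  bit 2 = 1: r = r^2 * 41 mod 47 = 19^2 * 41 = 32*41 = 43
  bit 3 = 0: r = r^2 mod 47 = 43^2 = 16
  bit 4 = 0: r = r^2 mod 47 = 16^2 = 21
  -> A = 21
B = 41^3 mod 47  (bits of 3 = 11)
  bit 0 = 1: r = r^2 * 41 mod 47 = 1^2 * 41 = 1*41 = 41
  bit 1 = 1: r = r^2 * 41 mod 47 = 41^2 * 41 = 36*41 = 19
  -> B = 19
s = B^a = 19^28 mod 47  (bits of 28 = 11100)
  bit 0 = 1: r = r^2 * 19 mod 47 = 1^2 * 19 = 1*19 = 19
  bit 1 = 1: r = r^2 * 19 mod 47 = 19^2 * 19 = 32*19 = 44
  bit 2 = 1: r = r^2 * 19 mod 47 = 44^2 * 19 = 9*19 = 30
  bit 3 = 0: r = r^2 mod 47 = 30^2 = 7
  bit 4 = 0: r = r^2 mod 47 = 7^2 = 2
  -> s = B^a = 2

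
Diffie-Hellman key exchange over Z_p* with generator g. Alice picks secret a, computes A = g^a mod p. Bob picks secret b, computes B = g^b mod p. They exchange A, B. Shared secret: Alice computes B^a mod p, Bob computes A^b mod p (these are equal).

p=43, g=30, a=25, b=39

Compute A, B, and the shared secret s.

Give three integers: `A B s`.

A = 30^25 mod 43  (bits of 25 = 11001)
  bit 0 = 1: r = r^2 * 30 mod 43 = 1^2 * 30 = 1*30 = 30
  bit 1 = 1: r = r^2 * 30 mod 43 = 30^2 * 30 = 40*30 = 39
  bit 2 = 0: r = r^2 mod 43 = 39^2 = 16
  bit 3 = 0: r = r^2 mod 43 = 16^2 = 41
  bit 4 = 1: r = r^2 * 30 mod 43 = 41^2 * 30 = 4*30 = 34
  -> A = 34
B = 30^39 mod 43  (bits of 39 = 100111)
  bit 0 = 1: r = r^2 * 30 mod 43 = 1^2 * 30 = 1*30 = 30
  bit 1 = 0: r = r^2 mod 43 = 30^2 = 40
  bit 2 = 0: r = r^2 mod 43 = 40^2 = 9
  bit 3 = 1: r = r^2 * 30 mod 43 = 9^2 * 30 = 38*30 = 22
  bit 4 = 1: r = r^2 * 30 mod 43 = 22^2 * 30 = 11*30 = 29
  bit 5 = 1: r = r^2 * 30 mod 43 = 29^2 * 30 = 24*30 = 32
  -> B = 32
s = B^a = 32^25 mod 43  (bits of 25 = 11001)
  bit 0 = 1: r = r^2 * 32 mod 43 = 1^2 * 32 = 1*32 = 32
  bit 1 = 1: r = r^2 * 32 mod 43 = 32^2 * 32 = 35*32 = 2
  bit 2 = 0: r = r^2 mod 43 = 2^2 = 4
  bit 3 = 0: r = r^2 mod 43 = 4^2 = 16
  bit 4 = 1: r = r^2 * 32 mod 43 = 16^2 * 32 = 41*32 = 22
  -> s = B^a = 22

Answer: 34 32 22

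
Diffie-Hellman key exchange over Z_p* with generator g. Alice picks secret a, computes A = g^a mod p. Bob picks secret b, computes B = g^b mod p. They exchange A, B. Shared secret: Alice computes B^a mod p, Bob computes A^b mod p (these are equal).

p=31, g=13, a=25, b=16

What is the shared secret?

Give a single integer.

A = 13^25 mod 31  (bits of 25 = 11001)
  bit 0 = 1: r = r^2 * 13 mod 31 = 1^2 * 13 = 1*13 = 13
  bit 1 = 1: r = r^2 * 13 mod 31 = 13^2 * 13 = 14*13 = 27
  bit 2 = 0: r = r^2 mod 31 = 27^2 = 16
  bit 3 = 0: r = r^2 mod 31 = 16^2 = 8
  bit 4 = 1: r = r^2 * 13 mod 31 = 8^2 * 13 = 2*13 = 26
  -> A = 26
B = 13^16 mod 31  (bits of 16 = 10000)
  bit 0 = 1: r = r^2 * 13 mod 31 = 1^2 * 13 = 1*13 = 13
  bit 1 = 0: r = r^2 mod 31 = 13^2 = 14
  bit 2 = 0: r = r^2 mod 31 = 14^2 = 10
  bit 3 = 0: r = r^2 mod 31 = 10^2 = 7
  bit 4 = 0: r = r^2 mod 31 = 7^2 = 18
  -> B = 18
s = B^a = 18^25 mod 31  (bits of 25 = 11001)
  bit 0 = 1: r = r^2 * 18 mod 31 = 1^2 * 18 = 1*18 = 18
  bit 1 = 1: r = r^2 * 18 mod 31 = 18^2 * 18 = 14*18 = 4
  bit 2 = 0: r = r^2 mod 31 = 4^2 = 16
  bit 3 = 0: r = r^2 mod 31 = 16^2 = 8
  bit 4 = 1: r = r^2 * 18 mod 31 = 8^2 * 18 = 2*18 = 5
  -> s = B^a = 5

Answer: 5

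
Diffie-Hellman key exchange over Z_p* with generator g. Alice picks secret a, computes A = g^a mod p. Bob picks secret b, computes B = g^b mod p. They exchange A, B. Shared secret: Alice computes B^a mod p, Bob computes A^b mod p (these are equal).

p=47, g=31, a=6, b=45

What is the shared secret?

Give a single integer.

Answer: 24

Derivation:
A = 31^6 mod 47  (bits of 6 = 110)
  bit 0 = 1: r = r^2 * 31 mod 47 = 1^2 * 31 = 1*31 = 31
  bit 1 = 1: r = r^2 * 31 mod 47 = 31^2 * 31 = 21*31 = 40
  bit 2 = 0: r = r^2 mod 47 = 40^2 = 2
  -> A = 2
B = 31^45 mod 47  (bits of 45 = 101101)
  bit 0 = 1: r = r^2 * 31 mod 47 = 1^2 * 31 = 1*31 = 31
  bit 1 = 0: r = r^2 mod 47 = 31^2 = 21
  bit 2 = 1: r = r^2 * 31 mod 47 = 21^2 * 31 = 18*31 = 41
  bit 3 = 1: r = r^2 * 31 mod 47 = 41^2 * 31 = 36*31 = 35
  bit 4 = 0: r = r^2 mod 47 = 35^2 = 3
  bit 5 = 1: r = r^2 * 31 mod 47 = 3^2 * 31 = 9*31 = 44
  -> B = 44
s = B^a = 44^6 mod 47  (bits of 6 = 110)
  bit 0 = 1: r = r^2 * 44 mod 47 = 1^2 * 44 = 1*44 = 44
  bit 1 = 1: r = r^2 * 44 mod 47 = 44^2 * 44 = 9*44 = 20
  bit 2 = 0: r = r^2 mod 47 = 20^2 = 24
  -> s = B^a = 24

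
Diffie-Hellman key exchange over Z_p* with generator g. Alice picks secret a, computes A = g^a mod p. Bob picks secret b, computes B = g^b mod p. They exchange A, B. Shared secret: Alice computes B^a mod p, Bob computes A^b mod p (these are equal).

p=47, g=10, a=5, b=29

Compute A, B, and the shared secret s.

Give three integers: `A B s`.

A = 10^5 mod 47  (bits of 5 = 101)
  bit 0 = 1: r = r^2 * 10 mod 47 = 1^2 * 10 = 1*10 = 10
  bit 1 = 0: r = r^2 mod 47 = 10^2 = 6
  bit 2 = 1: r = r^2 * 10 mod 47 = 6^2 * 10 = 36*10 = 31
  -> A = 31
B = 10^29 mod 47  (bits of 29 = 11101)
  bit 0 = 1: r = r^2 * 10 mod 47 = 1^2 * 10 = 1*10 = 10
  bit 1 = 1: r = r^2 * 10 mod 47 = 10^2 * 10 = 6*10 = 13
  bit 2 = 1: r = r^2 * 10 mod 47 = 13^2 * 10 = 28*10 = 45
  bit 3 = 0: r = r^2 mod 47 = 45^2 = 4
  bit 4 = 1: r = r^2 * 10 mod 47 = 4^2 * 10 = 16*10 = 19
  -> B = 19
s = B^a = 19^5 mod 47  (bits of 5 = 101)
  bit 0 = 1: r = r^2 * 19 mod 47 = 1^2 * 19 = 1*19 = 19
  bit 1 = 0: r = r^2 mod 47 = 19^2 = 32
  bit 2 = 1: r = r^2 * 19 mod 47 = 32^2 * 19 = 37*19 = 45
  -> s = B^a = 45

Answer: 31 19 45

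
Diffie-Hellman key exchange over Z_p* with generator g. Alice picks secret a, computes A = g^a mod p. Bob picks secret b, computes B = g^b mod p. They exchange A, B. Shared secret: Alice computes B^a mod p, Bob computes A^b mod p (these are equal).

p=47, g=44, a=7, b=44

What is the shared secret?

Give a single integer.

Answer: 37

Derivation:
A = 44^7 mod 47  (bits of 7 = 111)
  bit 0 = 1: r = r^2 * 44 mod 47 = 1^2 * 44 = 1*44 = 44
  bit 1 = 1: r = r^2 * 44 mod 47 = 44^2 * 44 = 9*44 = 20
  bit 2 = 1: r = r^2 * 44 mod 47 = 20^2 * 44 = 24*44 = 22
  -> A = 22
B = 44^44 mod 47  (bits of 44 = 101100)
  bit 0 = 1: r = r^2 * 44 mod 47 = 1^2 * 44 = 1*44 = 44
  bit 1 = 0: r = r^2 mod 47 = 44^2 = 9
  bit 2 = 1: r = r^2 * 44 mod 47 = 9^2 * 44 = 34*44 = 39
  bit 3 = 1: r = r^2 * 44 mod 47 = 39^2 * 44 = 17*44 = 43
  bit 4 = 0: r = r^2 mod 47 = 43^2 = 16
  bit 5 = 0: r = r^2 mod 47 = 16^2 = 21
  -> B = 21
s = B^a = 21^7 mod 47  (bits of 7 = 111)
  bit 0 = 1: r = r^2 * 21 mod 47 = 1^2 * 21 = 1*21 = 21
  bit 1 = 1: r = r^2 * 21 mod 47 = 21^2 * 21 = 18*21 = 2
  bit 2 = 1: r = r^2 * 21 mod 47 = 2^2 * 21 = 4*21 = 37
  -> s = B^a = 37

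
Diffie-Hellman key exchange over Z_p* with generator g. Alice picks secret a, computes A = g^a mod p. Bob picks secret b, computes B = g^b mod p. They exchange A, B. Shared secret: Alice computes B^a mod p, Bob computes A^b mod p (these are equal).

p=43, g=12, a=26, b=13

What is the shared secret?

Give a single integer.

Answer: 15

Derivation:
A = 12^26 mod 43  (bits of 26 = 11010)
  bit 0 = 1: r = r^2 * 12 mod 43 = 1^2 * 12 = 1*12 = 12
  bit 1 = 1: r = r^2 * 12 mod 43 = 12^2 * 12 = 15*12 = 8
  bit 2 = 0: r = r^2 mod 43 = 8^2 = 21
  bit 3 = 1: r = r^2 * 12 mod 43 = 21^2 * 12 = 11*12 = 3
  bit 4 = 0: r = r^2 mod 43 = 3^2 = 9
  -> A = 9
B = 12^13 mod 43  (bits of 13 = 1101)
  bit 0 = 1: r = r^2 * 12 mod 43 = 1^2 * 12 = 1*12 = 12
  bit 1 = 1: r = r^2 * 12 mod 43 = 12^2 * 12 = 15*12 = 8
  bit 2 = 0: r = r^2 mod 43 = 8^2 = 21
  bit 3 = 1: r = r^2 * 12 mod 43 = 21^2 * 12 = 11*12 = 3
  -> B = 3
s = B^a = 3^26 mod 43  (bits of 26 = 11010)
  bit 0 = 1: r = r^2 * 3 mod 43 = 1^2 * 3 = 1*3 = 3
  bit 1 = 1: r = r^2 * 3 mod 43 = 3^2 * 3 = 9*3 = 27
  bit 2 = 0: r = r^2 mod 43 = 27^2 = 41
  bit 3 = 1: r = r^2 * 3 mod 43 = 41^2 * 3 = 4*3 = 12
  bit 4 = 0: r = r^2 mod 43 = 12^2 = 15
  -> s = B^a = 15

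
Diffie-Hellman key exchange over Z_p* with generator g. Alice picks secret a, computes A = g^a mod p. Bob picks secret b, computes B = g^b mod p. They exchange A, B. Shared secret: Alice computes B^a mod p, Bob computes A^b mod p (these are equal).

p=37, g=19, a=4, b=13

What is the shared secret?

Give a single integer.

A = 19^4 mod 37  (bits of 4 = 100)
  bit 0 = 1: r = r^2 * 19 mod 37 = 1^2 * 19 = 1*19 = 19
  bit 1 = 0: r = r^2 mod 37 = 19^2 = 28
  bit 2 = 0: r = r^2 mod 37 = 28^2 = 7
  -> A = 7
B = 19^13 mod 37  (bits of 13 = 1101)
  bit 0 = 1: r = r^2 * 19 mod 37 = 1^2 * 19 = 1*19 = 19
  bit 1 = 1: r = r^2 * 19 mod 37 = 19^2 * 19 = 28*19 = 14
  bit 2 = 0: r = r^2 mod 37 = 14^2 = 11
  bit 3 = 1: r = r^2 * 19 mod 37 = 11^2 * 19 = 10*19 = 5
  -> B = 5
s = B^a = 5^4 mod 37  (bits of 4 = 100)
  bit 0 = 1: r = r^2 * 5 mod 37 = 1^2 * 5 = 1*5 = 5
  bit 1 = 0: r = r^2 mod 37 = 5^2 = 25
  bit 2 = 0: r = r^2 mod 37 = 25^2 = 33
  -> s = B^a = 33

Answer: 33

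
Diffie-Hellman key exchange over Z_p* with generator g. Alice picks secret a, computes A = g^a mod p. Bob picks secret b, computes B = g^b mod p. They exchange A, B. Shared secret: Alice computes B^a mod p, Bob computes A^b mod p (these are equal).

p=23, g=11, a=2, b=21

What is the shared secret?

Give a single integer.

A = 11^2 mod 23  (bits of 2 = 10)
  bit 0 = 1: r = r^2 * 11 mod 23 = 1^2 * 11 = 1*11 = 11
  bit 1 = 0: r = r^2 mod 23 = 11^2 = 6
  -> A = 6
B = 11^21 mod 23  (bits of 21 = 10101)
  bit 0 = 1: r = r^2 * 11 mod 23 = 1^2 * 11 = 1*11 = 11
  bit 1 = 0: r = r^2 mod 23 = 11^2 = 6
  bit 2 = 1: r = r^2 * 11 mod 23 = 6^2 * 11 = 13*11 = 5
  bit 3 = 0: r = r^2 mod 23 = 5^2 = 2
  bit 4 = 1: r = r^2 * 11 mod 23 = 2^2 * 11 = 4*11 = 21
  -> B = 21
s = B^a = 21^2 mod 23  (bits of 2 = 10)
  bit 0 = 1: r = r^2 * 21 mod 23 = 1^2 * 21 = 1*21 = 21
  bit 1 = 0: r = r^2 mod 23 = 21^2 = 4
  -> s = B^a = 4

Answer: 4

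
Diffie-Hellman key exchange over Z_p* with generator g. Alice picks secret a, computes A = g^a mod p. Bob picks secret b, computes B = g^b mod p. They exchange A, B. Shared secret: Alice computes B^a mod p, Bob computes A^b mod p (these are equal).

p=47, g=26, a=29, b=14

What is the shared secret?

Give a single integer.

A = 26^29 mod 47  (bits of 29 = 11101)
  bit 0 = 1: r = r^2 * 26 mod 47 = 1^2 * 26 = 1*26 = 26
  bit 1 = 1: r = r^2 * 26 mod 47 = 26^2 * 26 = 18*26 = 45
  bit 2 = 1: r = r^2 * 26 mod 47 = 45^2 * 26 = 4*26 = 10
  bit 3 = 0: r = r^2 mod 47 = 10^2 = 6
  bit 4 = 1: r = r^2 * 26 mod 47 = 6^2 * 26 = 36*26 = 43
  -> A = 43
B = 26^14 mod 47  (bits of 14 = 1110)
  bit 0 = 1: r = r^2 * 26 mod 47 = 1^2 * 26 = 1*26 = 26
  bit 1 = 1: r = r^2 * 26 mod 47 = 26^2 * 26 = 18*26 = 45
  bit 2 = 1: r = r^2 * 26 mod 47 = 45^2 * 26 = 4*26 = 10
  bit 3 = 0: r = r^2 mod 47 = 10^2 = 6
  -> B = 6
s = B^a = 6^29 mod 47  (bits of 29 = 11101)
  bit 0 = 1: r = r^2 * 6 mod 47 = 1^2 * 6 = 1*6 = 6
  bit 1 = 1: r = r^2 * 6 mod 47 = 6^2 * 6 = 36*6 = 28
  bit 2 = 1: r = r^2 * 6 mod 47 = 28^2 * 6 = 32*6 = 4
  bit 3 = 0: r = r^2 mod 47 = 4^2 = 16
  bit 4 = 1: r = r^2 * 6 mod 47 = 16^2 * 6 = 21*6 = 32
  -> s = B^a = 32

Answer: 32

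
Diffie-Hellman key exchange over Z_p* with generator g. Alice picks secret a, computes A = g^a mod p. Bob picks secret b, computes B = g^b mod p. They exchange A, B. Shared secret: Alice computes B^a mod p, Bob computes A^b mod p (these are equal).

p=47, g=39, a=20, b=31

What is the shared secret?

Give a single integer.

A = 39^20 mod 47  (bits of 20 = 10100)
  bit 0 = 1: r = r^2 * 39 mod 47 = 1^2 * 39 = 1*39 = 39
  bit 1 = 0: r = r^2 mod 47 = 39^2 = 17
  bit 2 = 1: r = r^2 * 39 mod 47 = 17^2 * 39 = 7*39 = 38
  bit 3 = 0: r = r^2 mod 47 = 38^2 = 34
  bit 4 = 0: r = r^2 mod 47 = 34^2 = 28
  -> A = 28
B = 39^31 mod 47  (bits of 31 = 11111)
  bit 0 = 1: r = r^2 * 39 mod 47 = 1^2 * 39 = 1*39 = 39
  bit 1 = 1: r = r^2 * 39 mod 47 = 39^2 * 39 = 17*39 = 5
  bit 2 = 1: r = r^2 * 39 mod 47 = 5^2 * 39 = 25*39 = 35
  bit 3 = 1: r = r^2 * 39 mod 47 = 35^2 * 39 = 3*39 = 23
  bit 4 = 1: r = r^2 * 39 mod 47 = 23^2 * 39 = 12*39 = 45
  -> B = 45
s = B^a = 45^20 mod 47  (bits of 20 = 10100)
  bit 0 = 1: r = r^2 * 45 mod 47 = 1^2 * 45 = 1*45 = 45
  bit 1 = 0: r = r^2 mod 47 = 45^2 = 4
  bit 2 = 1: r = r^2 * 45 mod 47 = 4^2 * 45 = 16*45 = 15
  bit 3 = 0: r = r^2 mod 47 = 15^2 = 37
  bit 4 = 0: r = r^2 mod 47 = 37^2 = 6
  -> s = B^a = 6

Answer: 6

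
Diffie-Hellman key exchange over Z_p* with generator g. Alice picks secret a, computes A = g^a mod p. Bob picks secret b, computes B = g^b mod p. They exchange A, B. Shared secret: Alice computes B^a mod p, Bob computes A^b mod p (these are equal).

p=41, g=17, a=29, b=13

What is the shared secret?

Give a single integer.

A = 17^29 mod 41  (bits of 29 = 11101)
  bit 0 = 1: r = r^2 * 17 mod 41 = 1^2 * 17 = 1*17 = 17
  bit 1 = 1: r = r^2 * 17 mod 41 = 17^2 * 17 = 2*17 = 34
  bit 2 = 1: r = r^2 * 17 mod 41 = 34^2 * 17 = 8*17 = 13
  bit 3 = 0: r = r^2 mod 41 = 13^2 = 5
  bit 4 = 1: r = r^2 * 17 mod 41 = 5^2 * 17 = 25*17 = 15
  -> A = 15
B = 17^13 mod 41  (bits of 13 = 1101)
  bit 0 = 1: r = r^2 * 17 mod 41 = 1^2 * 17 = 1*17 = 17
  bit 1 = 1: r = r^2 * 17 mod 41 = 17^2 * 17 = 2*17 = 34
  bit 2 = 0: r = r^2 mod 41 = 34^2 = 8
  bit 3 = 1: r = r^2 * 17 mod 41 = 8^2 * 17 = 23*17 = 22
  -> B = 22
s = B^a = 22^29 mod 41  (bits of 29 = 11101)
  bit 0 = 1: r = r^2 * 22 mod 41 = 1^2 * 22 = 1*22 = 22
  bit 1 = 1: r = r^2 * 22 mod 41 = 22^2 * 22 = 33*22 = 29
  bit 2 = 1: r = r^2 * 22 mod 41 = 29^2 * 22 = 21*22 = 11
  bit 3 = 0: r = r^2 mod 41 = 11^2 = 39
  bit 4 = 1: r = r^2 * 22 mod 41 = 39^2 * 22 = 4*22 = 6
  -> s = B^a = 6

Answer: 6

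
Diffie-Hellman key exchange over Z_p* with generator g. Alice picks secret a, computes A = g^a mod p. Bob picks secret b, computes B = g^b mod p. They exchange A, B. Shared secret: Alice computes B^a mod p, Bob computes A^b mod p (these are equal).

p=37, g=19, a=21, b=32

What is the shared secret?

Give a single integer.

A = 19^21 mod 37  (bits of 21 = 10101)
  bit 0 = 1: r = r^2 * 19 mod 37 = 1^2 * 19 = 1*19 = 19
  bit 1 = 0: r = r^2 mod 37 = 19^2 = 28
  bit 2 = 1: r = r^2 * 19 mod 37 = 28^2 * 19 = 7*19 = 22
  bit 3 = 0: r = r^2 mod 37 = 22^2 = 3
  bit 4 = 1: r = r^2 * 19 mod 37 = 3^2 * 19 = 9*19 = 23
  -> A = 23
B = 19^32 mod 37  (bits of 32 = 100000)
  bit 0 = 1: r = r^2 * 19 mod 37 = 1^2 * 19 = 1*19 = 19
  bit 1 = 0: r = r^2 mod 37 = 19^2 = 28
  bit 2 = 0: r = r^2 mod 37 = 28^2 = 7
  bit 3 = 0: r = r^2 mod 37 = 7^2 = 12
  bit 4 = 0: r = r^2 mod 37 = 12^2 = 33
  bit 5 = 0: r = r^2 mod 37 = 33^2 = 16
  -> B = 16
s = B^a = 16^21 mod 37  (bits of 21 = 10101)
  bit 0 = 1: r = r^2 * 16 mod 37 = 1^2 * 16 = 1*16 = 16
  bit 1 = 0: r = r^2 mod 37 = 16^2 = 34
  bit 2 = 1: r = r^2 * 16 mod 37 = 34^2 * 16 = 9*16 = 33
  bit 3 = 0: r = r^2 mod 37 = 33^2 = 16
  bit 4 = 1: r = r^2 * 16 mod 37 = 16^2 * 16 = 34*16 = 26
  -> s = B^a = 26

Answer: 26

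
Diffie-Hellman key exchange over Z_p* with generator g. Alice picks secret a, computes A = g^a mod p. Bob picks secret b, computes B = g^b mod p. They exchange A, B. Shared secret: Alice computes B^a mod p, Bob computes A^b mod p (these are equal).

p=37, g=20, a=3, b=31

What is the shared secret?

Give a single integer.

A = 20^3 mod 37  (bits of 3 = 11)
  bit 0 = 1: r = r^2 * 20 mod 37 = 1^2 * 20 = 1*20 = 20
  bit 1 = 1: r = r^2 * 20 mod 37 = 20^2 * 20 = 30*20 = 8
  -> A = 8
B = 20^31 mod 37  (bits of 31 = 11111)
  bit 0 = 1: r = r^2 * 20 mod 37 = 1^2 * 20 = 1*20 = 20
  bit 1 = 1: r = r^2 * 20 mod 37 = 20^2 * 20 = 30*20 = 8
  bit 2 = 1: r = r^2 * 20 mod 37 = 8^2 * 20 = 27*20 = 22
  bit 3 = 1: r = r^2 * 20 mod 37 = 22^2 * 20 = 3*20 = 23
  bit 4 = 1: r = r^2 * 20 mod 37 = 23^2 * 20 = 11*20 = 35
  -> B = 35
s = B^a = 35^3 mod 37  (bits of 3 = 11)
  bit 0 = 1: r = r^2 * 35 mod 37 = 1^2 * 35 = 1*35 = 35
  bit 1 = 1: r = r^2 * 35 mod 37 = 35^2 * 35 = 4*35 = 29
  -> s = B^a = 29

Answer: 29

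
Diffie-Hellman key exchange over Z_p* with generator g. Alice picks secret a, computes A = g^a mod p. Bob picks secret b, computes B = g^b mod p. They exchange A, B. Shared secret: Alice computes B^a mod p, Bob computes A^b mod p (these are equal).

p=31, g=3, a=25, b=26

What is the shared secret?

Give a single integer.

Answer: 5

Derivation:
A = 3^25 mod 31  (bits of 25 = 11001)
  bit 0 = 1: r = r^2 * 3 mod 31 = 1^2 * 3 = 1*3 = 3
  bit 1 = 1: r = r^2 * 3 mod 31 = 3^2 * 3 = 9*3 = 27
  bit 2 = 0: r = r^2 mod 31 = 27^2 = 16
  bit 3 = 0: r = r^2 mod 31 = 16^2 = 8
  bit 4 = 1: r = r^2 * 3 mod 31 = 8^2 * 3 = 2*3 = 6
  -> A = 6
B = 3^26 mod 31  (bits of 26 = 11010)
  bit 0 = 1: r = r^2 * 3 mod 31 = 1^2 * 3 = 1*3 = 3
  bit 1 = 1: r = r^2 * 3 mod 31 = 3^2 * 3 = 9*3 = 27
  bit 2 = 0: r = r^2 mod 31 = 27^2 = 16
  bit 3 = 1: r = r^2 * 3 mod 31 = 16^2 * 3 = 8*3 = 24
  bit 4 = 0: r = r^2 mod 31 = 24^2 = 18
  -> B = 18
s = B^a = 18^25 mod 31  (bits of 25 = 11001)
  bit 0 = 1: r = r^2 * 18 mod 31 = 1^2 * 18 = 1*18 = 18
  bit 1 = 1: r = r^2 * 18 mod 31 = 18^2 * 18 = 14*18 = 4
  bit 2 = 0: r = r^2 mod 31 = 4^2 = 16
  bit 3 = 0: r = r^2 mod 31 = 16^2 = 8
  bit 4 = 1: r = r^2 * 18 mod 31 = 8^2 * 18 = 2*18 = 5
  -> s = B^a = 5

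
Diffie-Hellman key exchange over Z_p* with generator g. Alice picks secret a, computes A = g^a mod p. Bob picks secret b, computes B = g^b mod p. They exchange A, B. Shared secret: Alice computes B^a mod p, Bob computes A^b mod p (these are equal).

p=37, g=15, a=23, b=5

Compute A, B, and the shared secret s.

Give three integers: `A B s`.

A = 15^23 mod 37  (bits of 23 = 10111)
  bit 0 = 1: r = r^2 * 15 mod 37 = 1^2 * 15 = 1*15 = 15
  bit 1 = 0: r = r^2 mod 37 = 15^2 = 3
  bit 2 = 1: r = r^2 * 15 mod 37 = 3^2 * 15 = 9*15 = 24
  bit 3 = 1: r = r^2 * 15 mod 37 = 24^2 * 15 = 21*15 = 19
  bit 4 = 1: r = r^2 * 15 mod 37 = 19^2 * 15 = 28*15 = 13
  -> A = 13
B = 15^5 mod 37  (bits of 5 = 101)
  bit 0 = 1: r = r^2 * 15 mod 37 = 1^2 * 15 = 1*15 = 15
  bit 1 = 0: r = r^2 mod 37 = 15^2 = 3
  bit 2 = 1: r = r^2 * 15 mod 37 = 3^2 * 15 = 9*15 = 24
  -> B = 24
s = B^a = 24^23 mod 37  (bits of 23 = 10111)
  bit 0 = 1: r = r^2 * 24 mod 37 = 1^2 * 24 = 1*24 = 24
  bit 1 = 0: r = r^2 mod 37 = 24^2 = 21
  bit 2 = 1: r = r^2 * 24 mod 37 = 21^2 * 24 = 34*24 = 2
  bit 3 = 1: r = r^2 * 24 mod 37 = 2^2 * 24 = 4*24 = 22
  bit 4 = 1: r = r^2 * 24 mod 37 = 22^2 * 24 = 3*24 = 35
  -> s = B^a = 35

Answer: 13 24 35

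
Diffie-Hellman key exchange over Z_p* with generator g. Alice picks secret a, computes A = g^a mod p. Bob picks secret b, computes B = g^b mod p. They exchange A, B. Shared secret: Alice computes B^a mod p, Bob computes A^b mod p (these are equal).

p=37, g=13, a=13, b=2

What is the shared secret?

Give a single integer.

Answer: 28

Derivation:
A = 13^13 mod 37  (bits of 13 = 1101)
  bit 0 = 1: r = r^2 * 13 mod 37 = 1^2 * 13 = 1*13 = 13
  bit 1 = 1: r = r^2 * 13 mod 37 = 13^2 * 13 = 21*13 = 14
  bit 2 = 0: r = r^2 mod 37 = 14^2 = 11
  bit 3 = 1: r = r^2 * 13 mod 37 = 11^2 * 13 = 10*13 = 19
  -> A = 19
B = 13^2 mod 37  (bits of 2 = 10)
  bit 0 = 1: r = r^2 * 13 mod 37 = 1^2 * 13 = 1*13 = 13
  bit 1 = 0: r = r^2 mod 37 = 13^2 = 21
  -> B = 21
s = B^a = 21^13 mod 37  (bits of 13 = 1101)
  bit 0 = 1: r = r^2 * 21 mod 37 = 1^2 * 21 = 1*21 = 21
  bit 1 = 1: r = r^2 * 21 mod 37 = 21^2 * 21 = 34*21 = 11
  bit 2 = 0: r = r^2 mod 37 = 11^2 = 10
  bit 3 = 1: r = r^2 * 21 mod 37 = 10^2 * 21 = 26*21 = 28
  -> s = B^a = 28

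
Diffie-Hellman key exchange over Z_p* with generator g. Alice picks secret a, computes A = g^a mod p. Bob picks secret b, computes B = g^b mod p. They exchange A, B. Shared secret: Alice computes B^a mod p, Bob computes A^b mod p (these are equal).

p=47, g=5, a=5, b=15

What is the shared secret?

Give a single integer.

A = 5^5 mod 47  (bits of 5 = 101)
  bit 0 = 1: r = r^2 * 5 mod 47 = 1^2 * 5 = 1*5 = 5
  bit 1 = 0: r = r^2 mod 47 = 5^2 = 25
  bit 2 = 1: r = r^2 * 5 mod 47 = 25^2 * 5 = 14*5 = 23
  -> A = 23
B = 5^15 mod 47  (bits of 15 = 1111)
  bit 0 = 1: r = r^2 * 5 mod 47 = 1^2 * 5 = 1*5 = 5
  bit 1 = 1: r = r^2 * 5 mod 47 = 5^2 * 5 = 25*5 = 31
  bit 2 = 1: r = r^2 * 5 mod 47 = 31^2 * 5 = 21*5 = 11
  bit 3 = 1: r = r^2 * 5 mod 47 = 11^2 * 5 = 27*5 = 41
  -> B = 41
s = B^a = 41^5 mod 47  (bits of 5 = 101)
  bit 0 = 1: r = r^2 * 41 mod 47 = 1^2 * 41 = 1*41 = 41
  bit 1 = 0: r = r^2 mod 47 = 41^2 = 36
  bit 2 = 1: r = r^2 * 41 mod 47 = 36^2 * 41 = 27*41 = 26
  -> s = B^a = 26

Answer: 26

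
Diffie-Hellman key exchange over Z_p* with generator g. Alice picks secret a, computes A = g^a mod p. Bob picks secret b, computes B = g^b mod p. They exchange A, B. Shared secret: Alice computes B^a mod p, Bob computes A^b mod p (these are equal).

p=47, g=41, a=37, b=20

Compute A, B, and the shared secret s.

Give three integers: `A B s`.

A = 41^37 mod 47  (bits of 37 = 100101)
  bit 0 = 1: r = r^2 * 41 mod 47 = 1^2 * 41 = 1*41 = 41
  bit 1 = 0: r = r^2 mod 47 = 41^2 = 36
  bit 2 = 0: r = r^2 mod 47 = 36^2 = 27
  bit 3 = 1: r = r^2 * 41 mod 47 = 27^2 * 41 = 24*41 = 44
  bit 4 = 0: r = r^2 mod 47 = 44^2 = 9
  bit 5 = 1: r = r^2 * 41 mod 47 = 9^2 * 41 = 34*41 = 31
  -> A = 31
B = 41^20 mod 47  (bits of 20 = 10100)
  bit 0 = 1: r = r^2 * 41 mod 47 = 1^2 * 41 = 1*41 = 41
  bit 1 = 0: r = r^2 mod 47 = 41^2 = 36
  bit 2 = 1: r = r^2 * 41 mod 47 = 36^2 * 41 = 27*41 = 26
  bit 3 = 0: r = r^2 mod 47 = 26^2 = 18
  bit 4 = 0: r = r^2 mod 47 = 18^2 = 42
  -> B = 42
s = B^a = 42^37 mod 47  (bits of 37 = 100101)
  bit 0 = 1: r = r^2 * 42 mod 47 = 1^2 * 42 = 1*42 = 42
  bit 1 = 0: r = r^2 mod 47 = 42^2 = 25
  bit 2 = 0: r = r^2 mod 47 = 25^2 = 14
  bit 3 = 1: r = r^2 * 42 mod 47 = 14^2 * 42 = 8*42 = 7
  bit 4 = 0: r = r^2 mod 47 = 7^2 = 2
  bit 5 = 1: r = r^2 * 42 mod 47 = 2^2 * 42 = 4*42 = 27
  -> s = B^a = 27

Answer: 31 42 27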